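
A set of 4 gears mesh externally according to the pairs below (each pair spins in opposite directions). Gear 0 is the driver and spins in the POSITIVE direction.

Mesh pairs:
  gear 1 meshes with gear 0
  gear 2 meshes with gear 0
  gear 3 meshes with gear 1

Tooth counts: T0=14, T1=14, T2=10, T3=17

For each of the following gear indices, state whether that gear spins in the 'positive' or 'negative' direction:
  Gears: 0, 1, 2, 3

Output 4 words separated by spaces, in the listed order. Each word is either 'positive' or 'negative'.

Gear 0 (driver): positive (depth 0)
  gear 1: meshes with gear 0 -> depth 1 -> negative (opposite of gear 0)
  gear 2: meshes with gear 0 -> depth 1 -> negative (opposite of gear 0)
  gear 3: meshes with gear 1 -> depth 2 -> positive (opposite of gear 1)
Queried indices 0, 1, 2, 3 -> positive, negative, negative, positive

Answer: positive negative negative positive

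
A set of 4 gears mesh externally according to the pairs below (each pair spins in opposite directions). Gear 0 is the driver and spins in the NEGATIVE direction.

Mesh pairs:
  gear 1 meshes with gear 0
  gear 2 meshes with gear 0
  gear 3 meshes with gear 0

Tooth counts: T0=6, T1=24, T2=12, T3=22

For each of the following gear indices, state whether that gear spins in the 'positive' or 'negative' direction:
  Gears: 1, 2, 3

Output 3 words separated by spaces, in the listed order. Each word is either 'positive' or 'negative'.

Gear 0 (driver): negative (depth 0)
  gear 1: meshes with gear 0 -> depth 1 -> positive (opposite of gear 0)
  gear 2: meshes with gear 0 -> depth 1 -> positive (opposite of gear 0)
  gear 3: meshes with gear 0 -> depth 1 -> positive (opposite of gear 0)
Queried indices 1, 2, 3 -> positive, positive, positive

Answer: positive positive positive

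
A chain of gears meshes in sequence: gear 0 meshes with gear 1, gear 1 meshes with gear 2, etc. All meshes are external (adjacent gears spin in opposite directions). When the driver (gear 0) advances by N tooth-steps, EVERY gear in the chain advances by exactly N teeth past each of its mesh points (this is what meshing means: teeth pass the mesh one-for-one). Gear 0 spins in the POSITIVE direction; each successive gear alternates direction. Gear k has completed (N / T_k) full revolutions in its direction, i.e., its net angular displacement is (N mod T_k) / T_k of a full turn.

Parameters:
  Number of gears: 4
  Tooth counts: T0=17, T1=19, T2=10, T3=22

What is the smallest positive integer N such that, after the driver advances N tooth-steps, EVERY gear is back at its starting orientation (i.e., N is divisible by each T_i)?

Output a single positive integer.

Answer: 35530

Derivation:
Gear k returns to start when N is a multiple of T_k.
All gears at start simultaneously when N is a common multiple of [17, 19, 10, 22]; the smallest such N is lcm(17, 19, 10, 22).
Start: lcm = T0 = 17
Fold in T1=19: gcd(17, 19) = 1; lcm(17, 19) = 17 * 19 / 1 = 323 / 1 = 323
Fold in T2=10: gcd(323, 10) = 1; lcm(323, 10) = 323 * 10 / 1 = 3230 / 1 = 3230
Fold in T3=22: gcd(3230, 22) = 2; lcm(3230, 22) = 3230 * 22 / 2 = 71060 / 2 = 35530
Full cycle length = 35530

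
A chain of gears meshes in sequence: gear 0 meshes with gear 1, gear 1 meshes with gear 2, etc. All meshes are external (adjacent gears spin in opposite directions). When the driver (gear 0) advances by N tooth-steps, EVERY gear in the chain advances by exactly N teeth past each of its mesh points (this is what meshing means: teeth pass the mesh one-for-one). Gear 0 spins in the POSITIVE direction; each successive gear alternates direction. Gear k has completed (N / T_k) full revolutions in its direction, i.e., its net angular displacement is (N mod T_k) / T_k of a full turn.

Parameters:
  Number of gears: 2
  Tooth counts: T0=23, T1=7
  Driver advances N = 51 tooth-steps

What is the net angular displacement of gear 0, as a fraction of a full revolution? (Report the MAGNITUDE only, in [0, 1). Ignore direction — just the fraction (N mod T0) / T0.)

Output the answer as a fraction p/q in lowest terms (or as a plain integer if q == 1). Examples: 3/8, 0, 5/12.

Answer: 5/23

Derivation:
Chain of 2 gears, tooth counts: [23, 7]
  gear 0: T0=23, direction=positive, advance = 51 mod 23 = 5 teeth = 5/23 turn
  gear 1: T1=7, direction=negative, advance = 51 mod 7 = 2 teeth = 2/7 turn
Gear 0: 51 mod 23 = 5
Fraction = 5 / 23 = 5/23 (gcd(5,23)=1) = 5/23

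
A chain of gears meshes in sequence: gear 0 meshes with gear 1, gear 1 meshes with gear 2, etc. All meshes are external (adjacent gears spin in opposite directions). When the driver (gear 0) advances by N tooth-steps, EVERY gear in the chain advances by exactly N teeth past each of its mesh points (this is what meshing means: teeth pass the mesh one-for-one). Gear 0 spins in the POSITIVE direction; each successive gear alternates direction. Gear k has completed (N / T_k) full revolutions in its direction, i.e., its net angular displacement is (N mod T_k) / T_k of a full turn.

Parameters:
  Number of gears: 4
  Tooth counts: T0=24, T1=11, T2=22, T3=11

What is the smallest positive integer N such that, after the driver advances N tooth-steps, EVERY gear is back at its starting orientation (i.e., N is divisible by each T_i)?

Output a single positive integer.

Gear k returns to start when N is a multiple of T_k.
All gears at start simultaneously when N is a common multiple of [24, 11, 22, 11]; the smallest such N is lcm(24, 11, 22, 11).
Start: lcm = T0 = 24
Fold in T1=11: gcd(24, 11) = 1; lcm(24, 11) = 24 * 11 / 1 = 264 / 1 = 264
Fold in T2=22: gcd(264, 22) = 22; lcm(264, 22) = 264 * 22 / 22 = 5808 / 22 = 264
Fold in T3=11: gcd(264, 11) = 11; lcm(264, 11) = 264 * 11 / 11 = 2904 / 11 = 264
Full cycle length = 264

Answer: 264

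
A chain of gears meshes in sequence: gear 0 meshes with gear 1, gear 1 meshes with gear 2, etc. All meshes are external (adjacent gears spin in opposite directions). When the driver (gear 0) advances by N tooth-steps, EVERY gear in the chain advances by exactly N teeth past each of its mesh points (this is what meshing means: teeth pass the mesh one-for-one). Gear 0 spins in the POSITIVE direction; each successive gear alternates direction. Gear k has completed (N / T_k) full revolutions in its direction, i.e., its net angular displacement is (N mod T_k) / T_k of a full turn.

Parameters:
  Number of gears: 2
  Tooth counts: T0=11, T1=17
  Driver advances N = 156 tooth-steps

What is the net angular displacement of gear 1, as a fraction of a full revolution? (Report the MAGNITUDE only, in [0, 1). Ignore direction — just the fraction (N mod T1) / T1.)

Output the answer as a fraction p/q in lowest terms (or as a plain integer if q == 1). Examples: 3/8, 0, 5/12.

Chain of 2 gears, tooth counts: [11, 17]
  gear 0: T0=11, direction=positive, advance = 156 mod 11 = 2 teeth = 2/11 turn
  gear 1: T1=17, direction=negative, advance = 156 mod 17 = 3 teeth = 3/17 turn
Gear 1: 156 mod 17 = 3
Fraction = 3 / 17 = 3/17 (gcd(3,17)=1) = 3/17

Answer: 3/17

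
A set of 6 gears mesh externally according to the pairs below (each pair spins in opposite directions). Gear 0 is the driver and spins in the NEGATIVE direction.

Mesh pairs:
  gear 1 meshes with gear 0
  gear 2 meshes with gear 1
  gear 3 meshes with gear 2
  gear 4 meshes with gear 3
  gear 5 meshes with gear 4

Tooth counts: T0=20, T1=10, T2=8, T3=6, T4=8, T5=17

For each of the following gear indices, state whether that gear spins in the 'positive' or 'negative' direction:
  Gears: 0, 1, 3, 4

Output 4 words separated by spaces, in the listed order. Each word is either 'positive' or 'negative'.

Gear 0 (driver): negative (depth 0)
  gear 1: meshes with gear 0 -> depth 1 -> positive (opposite of gear 0)
  gear 2: meshes with gear 1 -> depth 2 -> negative (opposite of gear 1)
  gear 3: meshes with gear 2 -> depth 3 -> positive (opposite of gear 2)
  gear 4: meshes with gear 3 -> depth 4 -> negative (opposite of gear 3)
  gear 5: meshes with gear 4 -> depth 5 -> positive (opposite of gear 4)
Queried indices 0, 1, 3, 4 -> negative, positive, positive, negative

Answer: negative positive positive negative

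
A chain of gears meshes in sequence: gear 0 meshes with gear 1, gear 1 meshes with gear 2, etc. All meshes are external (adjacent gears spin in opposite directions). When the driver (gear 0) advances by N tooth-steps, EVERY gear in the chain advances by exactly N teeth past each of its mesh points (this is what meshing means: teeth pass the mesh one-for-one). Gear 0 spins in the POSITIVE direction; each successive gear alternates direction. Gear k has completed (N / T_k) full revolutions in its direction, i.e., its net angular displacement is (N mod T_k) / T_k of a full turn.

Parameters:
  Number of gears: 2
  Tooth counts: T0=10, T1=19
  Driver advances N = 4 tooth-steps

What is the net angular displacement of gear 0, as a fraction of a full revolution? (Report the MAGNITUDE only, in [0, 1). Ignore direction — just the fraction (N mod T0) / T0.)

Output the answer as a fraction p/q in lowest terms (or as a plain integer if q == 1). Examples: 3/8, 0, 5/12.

Answer: 2/5

Derivation:
Chain of 2 gears, tooth counts: [10, 19]
  gear 0: T0=10, direction=positive, advance = 4 mod 10 = 4 teeth = 4/10 turn
  gear 1: T1=19, direction=negative, advance = 4 mod 19 = 4 teeth = 4/19 turn
Gear 0: 4 mod 10 = 4
Fraction = 4 / 10 = 2/5 (gcd(4,10)=2) = 2/5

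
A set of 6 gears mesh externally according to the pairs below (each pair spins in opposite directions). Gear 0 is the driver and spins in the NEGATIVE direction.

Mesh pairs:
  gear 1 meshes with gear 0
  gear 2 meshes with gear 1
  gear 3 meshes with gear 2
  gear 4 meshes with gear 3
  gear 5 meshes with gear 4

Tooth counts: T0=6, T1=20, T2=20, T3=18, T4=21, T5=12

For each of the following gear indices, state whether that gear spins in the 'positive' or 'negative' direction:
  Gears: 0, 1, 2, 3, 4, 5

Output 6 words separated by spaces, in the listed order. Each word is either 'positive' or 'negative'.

Gear 0 (driver): negative (depth 0)
  gear 1: meshes with gear 0 -> depth 1 -> positive (opposite of gear 0)
  gear 2: meshes with gear 1 -> depth 2 -> negative (opposite of gear 1)
  gear 3: meshes with gear 2 -> depth 3 -> positive (opposite of gear 2)
  gear 4: meshes with gear 3 -> depth 4 -> negative (opposite of gear 3)
  gear 5: meshes with gear 4 -> depth 5 -> positive (opposite of gear 4)
Queried indices 0, 1, 2, 3, 4, 5 -> negative, positive, negative, positive, negative, positive

Answer: negative positive negative positive negative positive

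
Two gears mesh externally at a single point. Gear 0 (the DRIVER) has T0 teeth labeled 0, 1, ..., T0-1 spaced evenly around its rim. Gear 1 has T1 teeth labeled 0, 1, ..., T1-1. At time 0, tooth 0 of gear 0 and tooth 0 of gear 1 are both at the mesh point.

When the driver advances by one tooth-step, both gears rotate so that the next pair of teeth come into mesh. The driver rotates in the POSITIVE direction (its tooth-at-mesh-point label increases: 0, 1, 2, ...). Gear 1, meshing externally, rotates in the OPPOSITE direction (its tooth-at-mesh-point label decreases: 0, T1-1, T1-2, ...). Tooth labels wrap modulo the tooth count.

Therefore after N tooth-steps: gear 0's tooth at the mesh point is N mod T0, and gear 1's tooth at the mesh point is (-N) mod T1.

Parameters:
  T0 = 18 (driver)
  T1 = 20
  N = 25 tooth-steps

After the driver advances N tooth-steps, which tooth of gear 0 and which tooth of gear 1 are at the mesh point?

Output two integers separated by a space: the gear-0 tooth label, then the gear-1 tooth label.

Answer: 7 15

Derivation:
Gear 0 (driver, T0=18): tooth at mesh = N mod T0
  25 = 1 * 18 + 7, so 25 mod 18 = 7
  gear 0 tooth = 7
Gear 1 (driven, T1=20): tooth at mesh = (-N) mod T1
  25 = 1 * 20 + 5, so 25 mod 20 = 5
  (-25) mod 20 = (-5) mod 20 = 20 - 5 = 15
Mesh after 25 steps: gear-0 tooth 7 meets gear-1 tooth 15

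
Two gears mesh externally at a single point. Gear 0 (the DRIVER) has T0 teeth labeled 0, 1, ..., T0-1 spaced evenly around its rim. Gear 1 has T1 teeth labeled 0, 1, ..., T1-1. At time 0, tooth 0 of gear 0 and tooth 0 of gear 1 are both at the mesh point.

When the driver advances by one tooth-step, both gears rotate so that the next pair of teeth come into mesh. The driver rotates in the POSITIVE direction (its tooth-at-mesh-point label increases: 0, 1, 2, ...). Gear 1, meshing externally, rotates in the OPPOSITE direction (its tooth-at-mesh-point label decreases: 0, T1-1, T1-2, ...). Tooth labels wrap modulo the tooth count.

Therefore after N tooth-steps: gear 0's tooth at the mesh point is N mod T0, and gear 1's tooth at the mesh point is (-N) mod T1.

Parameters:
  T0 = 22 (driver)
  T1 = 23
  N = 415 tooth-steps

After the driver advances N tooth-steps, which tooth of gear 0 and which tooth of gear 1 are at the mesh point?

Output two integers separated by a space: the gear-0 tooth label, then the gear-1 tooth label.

Answer: 19 22

Derivation:
Gear 0 (driver, T0=22): tooth at mesh = N mod T0
  415 = 18 * 22 + 19, so 415 mod 22 = 19
  gear 0 tooth = 19
Gear 1 (driven, T1=23): tooth at mesh = (-N) mod T1
  415 = 18 * 23 + 1, so 415 mod 23 = 1
  (-415) mod 23 = (-1) mod 23 = 23 - 1 = 22
Mesh after 415 steps: gear-0 tooth 19 meets gear-1 tooth 22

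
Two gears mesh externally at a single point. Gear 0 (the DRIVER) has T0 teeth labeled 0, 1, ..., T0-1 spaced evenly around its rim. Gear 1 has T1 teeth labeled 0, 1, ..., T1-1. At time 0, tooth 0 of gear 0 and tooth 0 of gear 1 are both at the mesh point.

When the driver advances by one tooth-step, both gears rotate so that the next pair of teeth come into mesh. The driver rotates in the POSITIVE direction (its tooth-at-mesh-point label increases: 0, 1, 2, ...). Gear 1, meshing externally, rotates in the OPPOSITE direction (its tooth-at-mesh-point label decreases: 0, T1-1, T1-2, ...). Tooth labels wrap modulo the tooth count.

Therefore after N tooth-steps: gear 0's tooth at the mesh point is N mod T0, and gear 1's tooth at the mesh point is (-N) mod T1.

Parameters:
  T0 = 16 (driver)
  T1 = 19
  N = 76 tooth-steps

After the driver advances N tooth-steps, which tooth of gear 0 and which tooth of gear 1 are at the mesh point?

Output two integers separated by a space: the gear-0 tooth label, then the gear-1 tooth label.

Answer: 12 0

Derivation:
Gear 0 (driver, T0=16): tooth at mesh = N mod T0
  76 = 4 * 16 + 12, so 76 mod 16 = 12
  gear 0 tooth = 12
Gear 1 (driven, T1=19): tooth at mesh = (-N) mod T1
  76 = 4 * 19 + 0, so 76 mod 19 = 0
  (-76) mod 19 = 0
Mesh after 76 steps: gear-0 tooth 12 meets gear-1 tooth 0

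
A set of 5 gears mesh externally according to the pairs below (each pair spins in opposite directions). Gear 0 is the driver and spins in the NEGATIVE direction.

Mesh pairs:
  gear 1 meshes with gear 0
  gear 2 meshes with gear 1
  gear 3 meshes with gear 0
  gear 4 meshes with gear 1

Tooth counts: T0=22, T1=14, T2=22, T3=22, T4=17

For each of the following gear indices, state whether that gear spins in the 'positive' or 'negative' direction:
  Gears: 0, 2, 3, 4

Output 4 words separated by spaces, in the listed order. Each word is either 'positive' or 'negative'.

Gear 0 (driver): negative (depth 0)
  gear 1: meshes with gear 0 -> depth 1 -> positive (opposite of gear 0)
  gear 2: meshes with gear 1 -> depth 2 -> negative (opposite of gear 1)
  gear 3: meshes with gear 0 -> depth 1 -> positive (opposite of gear 0)
  gear 4: meshes with gear 1 -> depth 2 -> negative (opposite of gear 1)
Queried indices 0, 2, 3, 4 -> negative, negative, positive, negative

Answer: negative negative positive negative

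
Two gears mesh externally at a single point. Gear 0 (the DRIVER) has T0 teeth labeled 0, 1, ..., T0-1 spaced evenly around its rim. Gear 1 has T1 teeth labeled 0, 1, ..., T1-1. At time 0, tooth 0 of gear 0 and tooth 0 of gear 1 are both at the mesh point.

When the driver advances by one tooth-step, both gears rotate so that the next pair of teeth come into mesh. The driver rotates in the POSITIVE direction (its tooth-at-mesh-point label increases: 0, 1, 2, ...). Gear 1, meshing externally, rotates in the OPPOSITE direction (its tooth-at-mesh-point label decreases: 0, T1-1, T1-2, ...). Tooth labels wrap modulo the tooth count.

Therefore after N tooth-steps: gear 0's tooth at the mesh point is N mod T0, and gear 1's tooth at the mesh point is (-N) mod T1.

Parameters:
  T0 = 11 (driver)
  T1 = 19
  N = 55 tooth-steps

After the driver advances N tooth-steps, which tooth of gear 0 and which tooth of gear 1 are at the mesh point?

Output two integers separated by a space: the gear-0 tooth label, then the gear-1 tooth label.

Gear 0 (driver, T0=11): tooth at mesh = N mod T0
  55 = 5 * 11 + 0, so 55 mod 11 = 0
  gear 0 tooth = 0
Gear 1 (driven, T1=19): tooth at mesh = (-N) mod T1
  55 = 2 * 19 + 17, so 55 mod 19 = 17
  (-55) mod 19 = (-17) mod 19 = 19 - 17 = 2
Mesh after 55 steps: gear-0 tooth 0 meets gear-1 tooth 2

Answer: 0 2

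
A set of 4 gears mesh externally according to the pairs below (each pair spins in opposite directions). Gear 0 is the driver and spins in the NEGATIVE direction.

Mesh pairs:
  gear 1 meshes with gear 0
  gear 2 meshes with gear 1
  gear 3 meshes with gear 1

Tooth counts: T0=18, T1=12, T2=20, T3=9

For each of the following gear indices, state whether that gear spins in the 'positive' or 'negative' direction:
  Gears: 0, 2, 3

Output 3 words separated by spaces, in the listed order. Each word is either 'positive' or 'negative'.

Answer: negative negative negative

Derivation:
Gear 0 (driver): negative (depth 0)
  gear 1: meshes with gear 0 -> depth 1 -> positive (opposite of gear 0)
  gear 2: meshes with gear 1 -> depth 2 -> negative (opposite of gear 1)
  gear 3: meshes with gear 1 -> depth 2 -> negative (opposite of gear 1)
Queried indices 0, 2, 3 -> negative, negative, negative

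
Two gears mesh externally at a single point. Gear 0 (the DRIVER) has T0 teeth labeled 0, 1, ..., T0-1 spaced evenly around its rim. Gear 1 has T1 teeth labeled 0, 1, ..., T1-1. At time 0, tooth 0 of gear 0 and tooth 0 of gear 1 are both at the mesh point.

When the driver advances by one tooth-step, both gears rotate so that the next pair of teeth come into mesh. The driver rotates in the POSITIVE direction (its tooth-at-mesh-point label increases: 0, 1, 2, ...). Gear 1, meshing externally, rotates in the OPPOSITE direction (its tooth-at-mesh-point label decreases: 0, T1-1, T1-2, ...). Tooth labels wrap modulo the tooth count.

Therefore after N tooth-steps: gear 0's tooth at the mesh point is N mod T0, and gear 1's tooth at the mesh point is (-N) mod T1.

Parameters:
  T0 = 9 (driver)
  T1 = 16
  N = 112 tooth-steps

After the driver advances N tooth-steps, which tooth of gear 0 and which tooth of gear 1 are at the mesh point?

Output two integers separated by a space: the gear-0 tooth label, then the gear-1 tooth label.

Answer: 4 0

Derivation:
Gear 0 (driver, T0=9): tooth at mesh = N mod T0
  112 = 12 * 9 + 4, so 112 mod 9 = 4
  gear 0 tooth = 4
Gear 1 (driven, T1=16): tooth at mesh = (-N) mod T1
  112 = 7 * 16 + 0, so 112 mod 16 = 0
  (-112) mod 16 = 0
Mesh after 112 steps: gear-0 tooth 4 meets gear-1 tooth 0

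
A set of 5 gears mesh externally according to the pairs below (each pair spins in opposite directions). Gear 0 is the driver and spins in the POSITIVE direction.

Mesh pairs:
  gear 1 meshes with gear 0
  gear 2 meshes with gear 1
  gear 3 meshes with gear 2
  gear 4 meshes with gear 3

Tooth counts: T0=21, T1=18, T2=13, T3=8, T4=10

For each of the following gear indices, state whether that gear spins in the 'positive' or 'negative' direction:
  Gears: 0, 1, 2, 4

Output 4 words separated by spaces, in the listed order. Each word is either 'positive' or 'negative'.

Answer: positive negative positive positive

Derivation:
Gear 0 (driver): positive (depth 0)
  gear 1: meshes with gear 0 -> depth 1 -> negative (opposite of gear 0)
  gear 2: meshes with gear 1 -> depth 2 -> positive (opposite of gear 1)
  gear 3: meshes with gear 2 -> depth 3 -> negative (opposite of gear 2)
  gear 4: meshes with gear 3 -> depth 4 -> positive (opposite of gear 3)
Queried indices 0, 1, 2, 4 -> positive, negative, positive, positive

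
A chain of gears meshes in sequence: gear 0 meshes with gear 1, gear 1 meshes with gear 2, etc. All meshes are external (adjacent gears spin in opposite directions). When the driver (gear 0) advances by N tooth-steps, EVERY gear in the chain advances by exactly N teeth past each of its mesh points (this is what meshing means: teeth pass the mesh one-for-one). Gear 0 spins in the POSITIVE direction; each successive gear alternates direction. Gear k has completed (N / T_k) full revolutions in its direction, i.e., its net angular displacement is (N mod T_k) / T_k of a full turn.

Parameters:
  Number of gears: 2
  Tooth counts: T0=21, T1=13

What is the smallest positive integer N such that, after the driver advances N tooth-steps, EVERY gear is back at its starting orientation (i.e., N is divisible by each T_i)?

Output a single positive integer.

Gear k returns to start when N is a multiple of T_k.
All gears at start simultaneously when N is a common multiple of [21, 13]; the smallest such N is lcm(21, 13).
Start: lcm = T0 = 21
Fold in T1=13: gcd(21, 13) = 1; lcm(21, 13) = 21 * 13 / 1 = 273 / 1 = 273
Full cycle length = 273

Answer: 273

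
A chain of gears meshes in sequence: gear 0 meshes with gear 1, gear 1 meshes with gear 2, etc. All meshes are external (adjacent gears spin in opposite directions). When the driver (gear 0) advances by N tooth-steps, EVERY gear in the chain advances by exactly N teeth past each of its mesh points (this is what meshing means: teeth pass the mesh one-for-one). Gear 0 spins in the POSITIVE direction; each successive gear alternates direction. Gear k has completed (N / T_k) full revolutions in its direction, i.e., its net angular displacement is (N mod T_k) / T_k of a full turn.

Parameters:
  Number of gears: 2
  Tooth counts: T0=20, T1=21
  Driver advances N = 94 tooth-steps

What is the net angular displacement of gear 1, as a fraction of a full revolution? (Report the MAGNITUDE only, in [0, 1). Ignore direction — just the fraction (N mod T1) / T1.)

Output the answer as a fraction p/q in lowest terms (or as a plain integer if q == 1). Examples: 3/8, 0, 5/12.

Answer: 10/21

Derivation:
Chain of 2 gears, tooth counts: [20, 21]
  gear 0: T0=20, direction=positive, advance = 94 mod 20 = 14 teeth = 14/20 turn
  gear 1: T1=21, direction=negative, advance = 94 mod 21 = 10 teeth = 10/21 turn
Gear 1: 94 mod 21 = 10
Fraction = 10 / 21 = 10/21 (gcd(10,21)=1) = 10/21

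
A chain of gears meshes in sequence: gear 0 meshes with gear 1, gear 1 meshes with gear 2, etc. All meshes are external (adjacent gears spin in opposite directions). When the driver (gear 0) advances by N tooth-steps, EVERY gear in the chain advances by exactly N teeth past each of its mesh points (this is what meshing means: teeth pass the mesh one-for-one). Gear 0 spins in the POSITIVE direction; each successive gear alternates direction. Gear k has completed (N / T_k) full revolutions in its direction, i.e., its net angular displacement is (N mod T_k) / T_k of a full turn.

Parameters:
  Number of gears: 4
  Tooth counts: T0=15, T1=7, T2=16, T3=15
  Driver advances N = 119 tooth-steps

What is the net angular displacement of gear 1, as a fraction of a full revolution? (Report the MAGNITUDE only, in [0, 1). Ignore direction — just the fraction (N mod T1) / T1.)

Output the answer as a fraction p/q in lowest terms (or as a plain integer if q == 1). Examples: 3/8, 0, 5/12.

Answer: 0

Derivation:
Chain of 4 gears, tooth counts: [15, 7, 16, 15]
  gear 0: T0=15, direction=positive, advance = 119 mod 15 = 14 teeth = 14/15 turn
  gear 1: T1=7, direction=negative, advance = 119 mod 7 = 0 teeth = 0/7 turn
  gear 2: T2=16, direction=positive, advance = 119 mod 16 = 7 teeth = 7/16 turn
  gear 3: T3=15, direction=negative, advance = 119 mod 15 = 14 teeth = 14/15 turn
Gear 1: 119 mod 7 = 0
Fraction = 0 / 7 = 0/1 (gcd(0,7)=7) = 0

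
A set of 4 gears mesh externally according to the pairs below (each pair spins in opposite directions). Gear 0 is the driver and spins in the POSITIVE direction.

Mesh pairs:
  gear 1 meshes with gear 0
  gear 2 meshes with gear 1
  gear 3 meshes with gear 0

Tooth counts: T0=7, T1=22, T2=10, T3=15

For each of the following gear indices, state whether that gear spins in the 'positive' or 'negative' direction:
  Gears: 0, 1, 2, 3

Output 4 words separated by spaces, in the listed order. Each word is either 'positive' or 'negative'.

Answer: positive negative positive negative

Derivation:
Gear 0 (driver): positive (depth 0)
  gear 1: meshes with gear 0 -> depth 1 -> negative (opposite of gear 0)
  gear 2: meshes with gear 1 -> depth 2 -> positive (opposite of gear 1)
  gear 3: meshes with gear 0 -> depth 1 -> negative (opposite of gear 0)
Queried indices 0, 1, 2, 3 -> positive, negative, positive, negative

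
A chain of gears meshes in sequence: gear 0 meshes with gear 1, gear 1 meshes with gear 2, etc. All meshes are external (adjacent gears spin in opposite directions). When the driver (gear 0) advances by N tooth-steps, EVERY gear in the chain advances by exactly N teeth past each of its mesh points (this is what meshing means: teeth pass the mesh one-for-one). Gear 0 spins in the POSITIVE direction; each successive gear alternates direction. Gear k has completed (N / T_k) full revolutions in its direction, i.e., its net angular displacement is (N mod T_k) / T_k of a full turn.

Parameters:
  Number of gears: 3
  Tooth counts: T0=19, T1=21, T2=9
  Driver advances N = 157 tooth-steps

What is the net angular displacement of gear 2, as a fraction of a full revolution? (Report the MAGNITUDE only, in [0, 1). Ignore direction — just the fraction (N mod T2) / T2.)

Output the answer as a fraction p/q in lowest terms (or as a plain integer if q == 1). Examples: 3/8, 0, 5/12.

Chain of 3 gears, tooth counts: [19, 21, 9]
  gear 0: T0=19, direction=positive, advance = 157 mod 19 = 5 teeth = 5/19 turn
  gear 1: T1=21, direction=negative, advance = 157 mod 21 = 10 teeth = 10/21 turn
  gear 2: T2=9, direction=positive, advance = 157 mod 9 = 4 teeth = 4/9 turn
Gear 2: 157 mod 9 = 4
Fraction = 4 / 9 = 4/9 (gcd(4,9)=1) = 4/9

Answer: 4/9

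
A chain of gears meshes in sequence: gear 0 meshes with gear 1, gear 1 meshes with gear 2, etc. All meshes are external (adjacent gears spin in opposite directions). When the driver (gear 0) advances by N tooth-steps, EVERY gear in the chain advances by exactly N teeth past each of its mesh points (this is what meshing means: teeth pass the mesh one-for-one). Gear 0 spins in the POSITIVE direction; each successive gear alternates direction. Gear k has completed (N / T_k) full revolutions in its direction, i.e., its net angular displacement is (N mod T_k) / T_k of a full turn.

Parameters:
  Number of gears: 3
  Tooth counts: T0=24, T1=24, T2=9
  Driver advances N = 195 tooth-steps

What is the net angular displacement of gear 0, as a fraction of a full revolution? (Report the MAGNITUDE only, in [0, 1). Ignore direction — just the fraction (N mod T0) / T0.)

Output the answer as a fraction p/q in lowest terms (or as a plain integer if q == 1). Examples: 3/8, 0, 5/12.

Chain of 3 gears, tooth counts: [24, 24, 9]
  gear 0: T0=24, direction=positive, advance = 195 mod 24 = 3 teeth = 3/24 turn
  gear 1: T1=24, direction=negative, advance = 195 mod 24 = 3 teeth = 3/24 turn
  gear 2: T2=9, direction=positive, advance = 195 mod 9 = 6 teeth = 6/9 turn
Gear 0: 195 mod 24 = 3
Fraction = 3 / 24 = 1/8 (gcd(3,24)=3) = 1/8

Answer: 1/8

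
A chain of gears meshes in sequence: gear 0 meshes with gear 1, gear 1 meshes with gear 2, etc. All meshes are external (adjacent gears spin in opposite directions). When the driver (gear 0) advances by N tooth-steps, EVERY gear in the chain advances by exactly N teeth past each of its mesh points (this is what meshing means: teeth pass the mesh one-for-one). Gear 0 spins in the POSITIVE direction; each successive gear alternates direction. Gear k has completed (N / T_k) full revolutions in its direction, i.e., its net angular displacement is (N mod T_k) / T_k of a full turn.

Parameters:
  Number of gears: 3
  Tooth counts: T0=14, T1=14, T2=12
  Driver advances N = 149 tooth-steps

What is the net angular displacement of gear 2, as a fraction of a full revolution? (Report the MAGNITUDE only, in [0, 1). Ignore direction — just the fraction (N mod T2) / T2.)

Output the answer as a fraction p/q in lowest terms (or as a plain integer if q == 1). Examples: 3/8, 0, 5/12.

Chain of 3 gears, tooth counts: [14, 14, 12]
  gear 0: T0=14, direction=positive, advance = 149 mod 14 = 9 teeth = 9/14 turn
  gear 1: T1=14, direction=negative, advance = 149 mod 14 = 9 teeth = 9/14 turn
  gear 2: T2=12, direction=positive, advance = 149 mod 12 = 5 teeth = 5/12 turn
Gear 2: 149 mod 12 = 5
Fraction = 5 / 12 = 5/12 (gcd(5,12)=1) = 5/12

Answer: 5/12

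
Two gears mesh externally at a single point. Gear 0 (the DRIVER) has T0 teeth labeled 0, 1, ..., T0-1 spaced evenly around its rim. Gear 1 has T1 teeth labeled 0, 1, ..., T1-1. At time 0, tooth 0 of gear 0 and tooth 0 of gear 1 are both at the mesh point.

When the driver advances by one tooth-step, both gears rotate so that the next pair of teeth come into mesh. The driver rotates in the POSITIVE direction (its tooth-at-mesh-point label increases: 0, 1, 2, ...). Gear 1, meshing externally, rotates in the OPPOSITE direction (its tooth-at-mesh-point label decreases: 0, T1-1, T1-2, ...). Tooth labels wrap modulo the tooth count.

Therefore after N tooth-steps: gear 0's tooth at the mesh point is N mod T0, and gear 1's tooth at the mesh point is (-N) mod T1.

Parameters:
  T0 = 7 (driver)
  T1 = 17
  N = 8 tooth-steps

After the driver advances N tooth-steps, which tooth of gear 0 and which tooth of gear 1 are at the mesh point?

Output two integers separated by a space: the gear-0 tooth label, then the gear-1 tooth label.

Gear 0 (driver, T0=7): tooth at mesh = N mod T0
  8 = 1 * 7 + 1, so 8 mod 7 = 1
  gear 0 tooth = 1
Gear 1 (driven, T1=17): tooth at mesh = (-N) mod T1
  8 = 0 * 17 + 8, so 8 mod 17 = 8
  (-8) mod 17 = (-8) mod 17 = 17 - 8 = 9
Mesh after 8 steps: gear-0 tooth 1 meets gear-1 tooth 9

Answer: 1 9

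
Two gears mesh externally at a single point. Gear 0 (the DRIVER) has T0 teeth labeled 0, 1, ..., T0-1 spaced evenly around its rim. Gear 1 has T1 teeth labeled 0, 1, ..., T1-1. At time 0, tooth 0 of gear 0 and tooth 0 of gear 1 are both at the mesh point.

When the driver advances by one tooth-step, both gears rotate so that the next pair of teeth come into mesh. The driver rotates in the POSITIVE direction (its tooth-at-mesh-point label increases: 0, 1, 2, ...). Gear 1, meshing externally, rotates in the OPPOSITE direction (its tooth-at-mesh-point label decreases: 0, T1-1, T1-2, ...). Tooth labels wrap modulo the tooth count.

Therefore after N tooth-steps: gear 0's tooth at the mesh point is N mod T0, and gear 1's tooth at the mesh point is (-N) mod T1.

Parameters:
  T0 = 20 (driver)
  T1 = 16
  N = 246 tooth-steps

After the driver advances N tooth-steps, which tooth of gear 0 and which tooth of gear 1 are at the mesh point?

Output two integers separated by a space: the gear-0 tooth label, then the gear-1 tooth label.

Gear 0 (driver, T0=20): tooth at mesh = N mod T0
  246 = 12 * 20 + 6, so 246 mod 20 = 6
  gear 0 tooth = 6
Gear 1 (driven, T1=16): tooth at mesh = (-N) mod T1
  246 = 15 * 16 + 6, so 246 mod 16 = 6
  (-246) mod 16 = (-6) mod 16 = 16 - 6 = 10
Mesh after 246 steps: gear-0 tooth 6 meets gear-1 tooth 10

Answer: 6 10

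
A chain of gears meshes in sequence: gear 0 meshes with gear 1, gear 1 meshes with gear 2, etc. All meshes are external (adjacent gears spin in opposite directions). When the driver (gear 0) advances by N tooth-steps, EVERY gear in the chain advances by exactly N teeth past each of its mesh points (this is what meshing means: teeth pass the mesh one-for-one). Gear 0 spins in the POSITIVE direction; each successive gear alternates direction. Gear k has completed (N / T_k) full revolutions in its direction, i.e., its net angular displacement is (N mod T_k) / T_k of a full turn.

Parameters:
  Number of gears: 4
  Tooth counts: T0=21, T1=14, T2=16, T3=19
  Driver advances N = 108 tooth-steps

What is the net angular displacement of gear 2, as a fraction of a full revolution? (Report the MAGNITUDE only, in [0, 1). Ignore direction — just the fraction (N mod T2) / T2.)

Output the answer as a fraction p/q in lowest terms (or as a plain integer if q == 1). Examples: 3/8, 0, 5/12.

Chain of 4 gears, tooth counts: [21, 14, 16, 19]
  gear 0: T0=21, direction=positive, advance = 108 mod 21 = 3 teeth = 3/21 turn
  gear 1: T1=14, direction=negative, advance = 108 mod 14 = 10 teeth = 10/14 turn
  gear 2: T2=16, direction=positive, advance = 108 mod 16 = 12 teeth = 12/16 turn
  gear 3: T3=19, direction=negative, advance = 108 mod 19 = 13 teeth = 13/19 turn
Gear 2: 108 mod 16 = 12
Fraction = 12 / 16 = 3/4 (gcd(12,16)=4) = 3/4

Answer: 3/4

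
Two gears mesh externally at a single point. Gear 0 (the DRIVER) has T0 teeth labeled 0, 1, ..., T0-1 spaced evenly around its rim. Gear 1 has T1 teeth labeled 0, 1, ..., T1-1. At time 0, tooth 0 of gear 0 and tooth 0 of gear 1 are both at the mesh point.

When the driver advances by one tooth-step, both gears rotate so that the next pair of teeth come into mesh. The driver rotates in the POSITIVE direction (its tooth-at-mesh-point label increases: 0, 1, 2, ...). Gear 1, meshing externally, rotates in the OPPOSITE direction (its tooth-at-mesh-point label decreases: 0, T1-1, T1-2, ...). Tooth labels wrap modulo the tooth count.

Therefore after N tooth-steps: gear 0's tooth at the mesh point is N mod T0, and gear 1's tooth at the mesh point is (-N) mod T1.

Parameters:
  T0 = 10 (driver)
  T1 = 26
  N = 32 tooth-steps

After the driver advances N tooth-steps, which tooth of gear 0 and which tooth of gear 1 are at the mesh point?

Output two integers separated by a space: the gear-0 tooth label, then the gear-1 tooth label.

Gear 0 (driver, T0=10): tooth at mesh = N mod T0
  32 = 3 * 10 + 2, so 32 mod 10 = 2
  gear 0 tooth = 2
Gear 1 (driven, T1=26): tooth at mesh = (-N) mod T1
  32 = 1 * 26 + 6, so 32 mod 26 = 6
  (-32) mod 26 = (-6) mod 26 = 26 - 6 = 20
Mesh after 32 steps: gear-0 tooth 2 meets gear-1 tooth 20

Answer: 2 20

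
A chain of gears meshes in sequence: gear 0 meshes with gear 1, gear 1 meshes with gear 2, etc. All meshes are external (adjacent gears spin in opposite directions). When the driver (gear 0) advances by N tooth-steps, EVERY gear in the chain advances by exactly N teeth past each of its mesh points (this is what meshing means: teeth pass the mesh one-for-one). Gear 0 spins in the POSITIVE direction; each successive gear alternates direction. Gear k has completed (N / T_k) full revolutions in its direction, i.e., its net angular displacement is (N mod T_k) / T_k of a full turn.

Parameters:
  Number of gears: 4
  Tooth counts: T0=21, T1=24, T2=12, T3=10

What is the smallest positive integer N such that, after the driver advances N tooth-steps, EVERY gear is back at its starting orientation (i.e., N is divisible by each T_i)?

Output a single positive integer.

Answer: 840

Derivation:
Gear k returns to start when N is a multiple of T_k.
All gears at start simultaneously when N is a common multiple of [21, 24, 12, 10]; the smallest such N is lcm(21, 24, 12, 10).
Start: lcm = T0 = 21
Fold in T1=24: gcd(21, 24) = 3; lcm(21, 24) = 21 * 24 / 3 = 504 / 3 = 168
Fold in T2=12: gcd(168, 12) = 12; lcm(168, 12) = 168 * 12 / 12 = 2016 / 12 = 168
Fold in T3=10: gcd(168, 10) = 2; lcm(168, 10) = 168 * 10 / 2 = 1680 / 2 = 840
Full cycle length = 840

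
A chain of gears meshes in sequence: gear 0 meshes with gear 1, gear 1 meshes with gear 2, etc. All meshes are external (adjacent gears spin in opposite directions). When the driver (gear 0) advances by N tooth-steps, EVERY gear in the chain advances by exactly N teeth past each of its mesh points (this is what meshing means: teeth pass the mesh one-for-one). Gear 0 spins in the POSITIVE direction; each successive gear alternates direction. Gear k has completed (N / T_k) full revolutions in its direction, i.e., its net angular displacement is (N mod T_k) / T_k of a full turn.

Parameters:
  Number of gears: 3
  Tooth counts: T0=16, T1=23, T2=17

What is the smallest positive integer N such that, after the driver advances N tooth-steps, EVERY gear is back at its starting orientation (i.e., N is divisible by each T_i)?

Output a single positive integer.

Gear k returns to start when N is a multiple of T_k.
All gears at start simultaneously when N is a common multiple of [16, 23, 17]; the smallest such N is lcm(16, 23, 17).
Start: lcm = T0 = 16
Fold in T1=23: gcd(16, 23) = 1; lcm(16, 23) = 16 * 23 / 1 = 368 / 1 = 368
Fold in T2=17: gcd(368, 17) = 1; lcm(368, 17) = 368 * 17 / 1 = 6256 / 1 = 6256
Full cycle length = 6256

Answer: 6256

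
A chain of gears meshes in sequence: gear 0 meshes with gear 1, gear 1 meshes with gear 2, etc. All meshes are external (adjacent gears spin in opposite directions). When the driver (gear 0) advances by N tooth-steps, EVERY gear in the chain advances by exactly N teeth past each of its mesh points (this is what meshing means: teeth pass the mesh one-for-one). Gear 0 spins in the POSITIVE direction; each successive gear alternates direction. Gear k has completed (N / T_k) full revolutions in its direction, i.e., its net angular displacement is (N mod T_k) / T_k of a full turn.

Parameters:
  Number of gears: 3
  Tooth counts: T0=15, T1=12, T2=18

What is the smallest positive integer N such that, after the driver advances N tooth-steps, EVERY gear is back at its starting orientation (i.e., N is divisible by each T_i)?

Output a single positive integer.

Gear k returns to start when N is a multiple of T_k.
All gears at start simultaneously when N is a common multiple of [15, 12, 18]; the smallest such N is lcm(15, 12, 18).
Start: lcm = T0 = 15
Fold in T1=12: gcd(15, 12) = 3; lcm(15, 12) = 15 * 12 / 3 = 180 / 3 = 60
Fold in T2=18: gcd(60, 18) = 6; lcm(60, 18) = 60 * 18 / 6 = 1080 / 6 = 180
Full cycle length = 180

Answer: 180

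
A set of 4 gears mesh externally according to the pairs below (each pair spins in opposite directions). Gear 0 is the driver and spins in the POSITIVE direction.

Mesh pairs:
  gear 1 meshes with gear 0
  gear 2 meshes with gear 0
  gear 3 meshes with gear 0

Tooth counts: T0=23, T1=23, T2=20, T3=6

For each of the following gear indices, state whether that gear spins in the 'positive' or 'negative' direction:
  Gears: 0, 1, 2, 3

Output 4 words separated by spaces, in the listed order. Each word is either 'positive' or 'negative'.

Answer: positive negative negative negative

Derivation:
Gear 0 (driver): positive (depth 0)
  gear 1: meshes with gear 0 -> depth 1 -> negative (opposite of gear 0)
  gear 2: meshes with gear 0 -> depth 1 -> negative (opposite of gear 0)
  gear 3: meshes with gear 0 -> depth 1 -> negative (opposite of gear 0)
Queried indices 0, 1, 2, 3 -> positive, negative, negative, negative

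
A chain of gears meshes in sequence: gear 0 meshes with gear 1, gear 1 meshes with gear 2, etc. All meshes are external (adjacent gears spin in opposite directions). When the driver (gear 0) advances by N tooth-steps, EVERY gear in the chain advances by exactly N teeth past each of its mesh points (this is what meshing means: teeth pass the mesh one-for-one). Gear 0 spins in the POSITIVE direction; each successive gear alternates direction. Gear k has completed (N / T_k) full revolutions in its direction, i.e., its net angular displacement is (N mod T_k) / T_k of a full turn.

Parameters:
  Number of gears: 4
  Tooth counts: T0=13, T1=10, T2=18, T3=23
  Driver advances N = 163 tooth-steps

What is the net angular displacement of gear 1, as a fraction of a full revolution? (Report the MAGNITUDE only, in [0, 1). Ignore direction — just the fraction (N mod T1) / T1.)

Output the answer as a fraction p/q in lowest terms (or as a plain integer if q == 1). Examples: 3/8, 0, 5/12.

Answer: 3/10

Derivation:
Chain of 4 gears, tooth counts: [13, 10, 18, 23]
  gear 0: T0=13, direction=positive, advance = 163 mod 13 = 7 teeth = 7/13 turn
  gear 1: T1=10, direction=negative, advance = 163 mod 10 = 3 teeth = 3/10 turn
  gear 2: T2=18, direction=positive, advance = 163 mod 18 = 1 teeth = 1/18 turn
  gear 3: T3=23, direction=negative, advance = 163 mod 23 = 2 teeth = 2/23 turn
Gear 1: 163 mod 10 = 3
Fraction = 3 / 10 = 3/10 (gcd(3,10)=1) = 3/10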